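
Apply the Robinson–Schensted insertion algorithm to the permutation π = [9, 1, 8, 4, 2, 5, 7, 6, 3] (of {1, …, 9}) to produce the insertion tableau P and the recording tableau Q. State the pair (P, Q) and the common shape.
P = [1, 2, 3, 6] / [4, 5] / [7] / [8] / [9];  Q = [1, 3, 6, 7] / [2, 8] / [4] / [5] / [9];  common shape = (4, 2, 1, 1, 1)

Row-insert the values π_1, π_2, … into P one at a time, bumping the leftmost entry strictly greater than the inserted value down to the next row. The recording tableau Q records, in position (i, j), the step at which that cell was added to P.
  Insert 9 (step 1): P = [9];  Q = [1]
  Insert 1 (step 2): P = [1] / [9];  Q = [1] / [2]
  Insert 8 (step 3): P = [1, 8] / [9];  Q = [1, 3] / [2]
  Insert 4 (step 4): P = [1, 4] / [8] / [9];  Q = [1, 3] / [2] / [4]
  Insert 2 (step 5): P = [1, 2] / [4] / [8] / [9];  Q = [1, 3] / [2] / [4] / [5]
  Insert 5 (step 6): P = [1, 2, 5] / [4] / [8] / [9];  Q = [1, 3, 6] / [2] / [4] / [5]
  Insert 7 (step 7): P = [1, 2, 5, 7] / [4] / [8] / [9];  Q = [1, 3, 6, 7] / [2] / [4] / [5]
  Insert 6 (step 8): P = [1, 2, 5, 6] / [4, 7] / [8] / [9];  Q = [1, 3, 6, 7] / [2, 8] / [4] / [5]
  Insert 3 (step 9): P = [1, 2, 3, 6] / [4, 5] / [7] / [8] / [9];  Q = [1, 3, 6, 7] / [2, 8] / [4] / [5] / [9]
Final shape: (4, 2, 1, 1, 1).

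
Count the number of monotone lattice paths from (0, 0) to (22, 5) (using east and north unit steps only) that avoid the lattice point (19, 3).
Number of paths = 65330

Total paths from (0, 0) to (22, 5): C(27, 22) = 80730. Paths through (19, 3): (paths (0, 0) → (19, 3)) × (paths (19, 3) → (22, 5)) = C(22, 19) · C(5, 3) = 1540 · 10 = 15400. Avoidance count = 80730 − 15400 = 65330.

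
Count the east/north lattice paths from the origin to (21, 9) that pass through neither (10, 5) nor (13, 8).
Number of paths = 8917185

Inclusion–exclusion. Total paths: C(30, 21) = 14307150. Through P₁: C(15, 10)·C(15, 11) = 4099095. Through P₂: C(21, 13)·C(9, 8) = 1831410. Since P₁ is strictly southwest of P₂, a monotone path through both must visit P₁ then P₂; paths through both = C(15, 10)·C(6, 3)·C(9, 8) = 540540. Avoid both = 14307150 − 4099095 − 1831410 + 540540 = 8917185.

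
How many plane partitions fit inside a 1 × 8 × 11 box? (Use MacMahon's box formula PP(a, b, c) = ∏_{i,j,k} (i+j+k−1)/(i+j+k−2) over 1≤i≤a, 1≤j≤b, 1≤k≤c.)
PP(1, 8, 11) = 75582

Evaluate the triple product over i = 1..1, j = 1..8, k = 1..11. The factors are (2/1) · (3/2) · (4/3) · (5/4) · (6/5) · (7/6) · (8/7) · (9/8) · … (88 factors total). The numerators and denominators telescope so the product is an integer; carrying out the multiplication exactly gives PP(1, 8, 11) = 75582.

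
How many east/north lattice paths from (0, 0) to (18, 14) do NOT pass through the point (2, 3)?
Number of paths = 341056650

Total paths from (0, 0) to (18, 14): C(32, 18) = 471435600. Paths through (2, 3): (paths (0, 0) → (2, 3)) × (paths (2, 3) → (18, 14)) = C(5, 2) · C(27, 16) = 10 · 13037895 = 130378950. Avoidance count = 471435600 − 130378950 = 341056650.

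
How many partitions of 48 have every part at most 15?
p(48, parts ≤ 15) = 104875

Use the recurrence p(n, m) = p(n, m−1) + p(n−m, m): either the largest part is < m (count p(n, m−1)) or the largest part is exactly m (remove one copy of m, count p(n−m, m)). With p(0, ·) = 1 this gives p(48, parts ≤ 15) = 104875. (By conjugating Young diagrams, this also counts partitions of 48 into at most 15 parts.)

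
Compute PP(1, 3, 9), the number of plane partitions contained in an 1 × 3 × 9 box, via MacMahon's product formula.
PP(1, 3, 9) = 220

Evaluate the triple product over i = 1..1, j = 1..3, k = 1..9. The factors are (2/1) · (3/2) · (4/3) · (5/4) · (6/5) · (7/6) · (8/7) · (9/8) · … (27 factors total). The numerators and denominators telescope so the product is an integer; carrying out the multiplication exactly gives PP(1, 3, 9) = 220.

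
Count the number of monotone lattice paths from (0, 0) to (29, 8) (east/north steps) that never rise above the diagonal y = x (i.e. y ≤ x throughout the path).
Number of paths = 28312548

By the reflection principle (André's argument), the number of monotone paths to (29, 8) with n ≤ m that never go above y = x is C(37, 29) − C(37, 30) = 38608020 − 10295472 = 28312548.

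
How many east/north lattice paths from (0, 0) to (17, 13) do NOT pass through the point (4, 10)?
Number of paths = 119199290

Total paths from (0, 0) to (17, 13): C(30, 17) = 119759850. Paths through (4, 10): (paths (0, 0) → (4, 10)) × (paths (4, 10) → (17, 13)) = C(14, 4) · C(16, 13) = 1001 · 560 = 560560. Avoidance count = 119759850 − 560560 = 119199290.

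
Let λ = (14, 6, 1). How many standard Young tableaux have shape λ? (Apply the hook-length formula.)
# SYT of shape (14, 6, 1) = 392445

Hook-length formula: f^λ = n! / Π hook(c), product over all cells c of the Young diagram. For λ = (14, 6, 1), n = 21 boxes. Hook lengths by row (left-to-right, top-to-bottom): [16, 14, 13, 12, 11, 10, 8, 7, 6, 5, 4, 3, 2, 1]; [7, 5, 4, 3, 2, 1]; [1]. Product of hooks = 130186248192000. So f^λ = 21! / 130186248192000 = 51090942171709440000 / 130186248192000 = 392445.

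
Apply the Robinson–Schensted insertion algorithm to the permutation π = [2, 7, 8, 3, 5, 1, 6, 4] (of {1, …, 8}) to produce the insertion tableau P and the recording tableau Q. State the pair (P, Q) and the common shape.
P = [1, 3, 4, 6] / [2, 5] / [7, 8];  Q = [1, 2, 3, 7] / [4, 5] / [6, 8];  common shape = (4, 2, 2)

Row-insert the values π_1, π_2, … into P one at a time, bumping the leftmost entry strictly greater than the inserted value down to the next row. The recording tableau Q records, in position (i, j), the step at which that cell was added to P.
  Insert 2 (step 1): P = [2];  Q = [1]
  Insert 7 (step 2): P = [2, 7];  Q = [1, 2]
  Insert 8 (step 3): P = [2, 7, 8];  Q = [1, 2, 3]
  Insert 3 (step 4): P = [2, 3, 8] / [7];  Q = [1, 2, 3] / [4]
  Insert 5 (step 5): P = [2, 3, 5] / [7, 8];  Q = [1, 2, 3] / [4, 5]
  Insert 1 (step 6): P = [1, 3, 5] / [2, 8] / [7];  Q = [1, 2, 3] / [4, 5] / [6]
  Insert 6 (step 7): P = [1, 3, 5, 6] / [2, 8] / [7];  Q = [1, 2, 3, 7] / [4, 5] / [6]
  Insert 4 (step 8): P = [1, 3, 4, 6] / [2, 5] / [7, 8];  Q = [1, 2, 3, 7] / [4, 5] / [6, 8]
Final shape: (4, 2, 2).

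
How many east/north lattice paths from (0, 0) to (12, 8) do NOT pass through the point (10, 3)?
Number of paths = 119964

Total paths from (0, 0) to (12, 8): C(20, 12) = 125970. Paths through (10, 3): (paths (0, 0) → (10, 3)) × (paths (10, 3) → (12, 8)) = C(13, 10) · C(7, 2) = 286 · 21 = 6006. Avoidance count = 125970 − 6006 = 119964.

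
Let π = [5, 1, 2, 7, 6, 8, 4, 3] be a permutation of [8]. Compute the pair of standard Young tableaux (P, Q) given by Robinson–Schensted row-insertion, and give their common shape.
P = [1, 2, 3, 8] / [4, 6] / [5] / [7];  Q = [1, 3, 4, 6] / [2, 5] / [7] / [8];  common shape = (4, 2, 1, 1)

Row-insert the values π_1, π_2, … into P one at a time, bumping the leftmost entry strictly greater than the inserted value down to the next row. The recording tableau Q records, in position (i, j), the step at which that cell was added to P.
  Insert 5 (step 1): P = [5];  Q = [1]
  Insert 1 (step 2): P = [1] / [5];  Q = [1] / [2]
  Insert 2 (step 3): P = [1, 2] / [5];  Q = [1, 3] / [2]
  Insert 7 (step 4): P = [1, 2, 7] / [5];  Q = [1, 3, 4] / [2]
  Insert 6 (step 5): P = [1, 2, 6] / [5, 7];  Q = [1, 3, 4] / [2, 5]
  Insert 8 (step 6): P = [1, 2, 6, 8] / [5, 7];  Q = [1, 3, 4, 6] / [2, 5]
  Insert 4 (step 7): P = [1, 2, 4, 8] / [5, 6] / [7];  Q = [1, 3, 4, 6] / [2, 5] / [7]
  Insert 3 (step 8): P = [1, 2, 3, 8] / [4, 6] / [5] / [7];  Q = [1, 3, 4, 6] / [2, 5] / [7] / [8]
Final shape: (4, 2, 1, 1).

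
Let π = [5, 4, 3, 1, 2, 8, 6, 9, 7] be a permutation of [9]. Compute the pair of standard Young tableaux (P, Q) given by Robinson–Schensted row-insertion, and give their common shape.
P = [1, 2, 6, 7] / [3, 8, 9] / [4] / [5];  Q = [1, 5, 6, 8] / [2, 7, 9] / [3] / [4];  common shape = (4, 3, 1, 1)

Row-insert the values π_1, π_2, … into P one at a time, bumping the leftmost entry strictly greater than the inserted value down to the next row. The recording tableau Q records, in position (i, j), the step at which that cell was added to P.
  Insert 5 (step 1): P = [5];  Q = [1]
  Insert 4 (step 2): P = [4] / [5];  Q = [1] / [2]
  Insert 3 (step 3): P = [3] / [4] / [5];  Q = [1] / [2] / [3]
  Insert 1 (step 4): P = [1] / [3] / [4] / [5];  Q = [1] / [2] / [3] / [4]
  Insert 2 (step 5): P = [1, 2] / [3] / [4] / [5];  Q = [1, 5] / [2] / [3] / [4]
  Insert 8 (step 6): P = [1, 2, 8] / [3] / [4] / [5];  Q = [1, 5, 6] / [2] / [3] / [4]
  Insert 6 (step 7): P = [1, 2, 6] / [3, 8] / [4] / [5];  Q = [1, 5, 6] / [2, 7] / [3] / [4]
  Insert 9 (step 8): P = [1, 2, 6, 9] / [3, 8] / [4] / [5];  Q = [1, 5, 6, 8] / [2, 7] / [3] / [4]
  Insert 7 (step 9): P = [1, 2, 6, 7] / [3, 8, 9] / [4] / [5];  Q = [1, 5, 6, 8] / [2, 7, 9] / [3] / [4]
Final shape: (4, 3, 1, 1).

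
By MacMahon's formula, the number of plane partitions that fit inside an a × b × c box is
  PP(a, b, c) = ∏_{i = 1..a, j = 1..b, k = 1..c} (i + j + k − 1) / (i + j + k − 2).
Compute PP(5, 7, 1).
PP(5, 7, 1) = 792

Evaluate the triple product over i = 1..5, j = 1..7, k = 1..1. The factors are (2/1) · (3/2) · (4/3) · (5/4) · (6/5) · (7/6) · (8/7) · (3/2) · … (35 factors total). The numerators and denominators telescope so the product is an integer; carrying out the multiplication exactly gives PP(5, 7, 1) = 792.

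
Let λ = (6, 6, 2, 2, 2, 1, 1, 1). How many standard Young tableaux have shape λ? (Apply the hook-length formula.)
# SYT of shape (6, 6, 2, 2, 2, 1, 1, 1) = 208916400

Hook-length formula: f^λ = n! / Π hook(c), product over all cells c of the Young diagram. For λ = (6, 6, 2, 2, 2, 1, 1, 1), n = 21 boxes. Hook lengths by row (left-to-right, top-to-bottom): [13, 9, 5, 4, 3, 2]; [12, 8, 4, 3, 2, 1]; [7, 3]; [6, 2]; [5, 1]; [3]; [2]; [1]. Product of hooks = 244552089600. So f^λ = 21! / 244552089600 = 51090942171709440000 / 244552089600 = 208916400.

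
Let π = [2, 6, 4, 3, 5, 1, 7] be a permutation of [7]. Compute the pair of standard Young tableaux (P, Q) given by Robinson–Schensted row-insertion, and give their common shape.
P = [1, 3, 5, 7] / [2] / [4] / [6];  Q = [1, 2, 5, 7] / [3] / [4] / [6];  common shape = (4, 1, 1, 1)

Row-insert the values π_1, π_2, … into P one at a time, bumping the leftmost entry strictly greater than the inserted value down to the next row. The recording tableau Q records, in position (i, j), the step at which that cell was added to P.
  Insert 2 (step 1): P = [2];  Q = [1]
  Insert 6 (step 2): P = [2, 6];  Q = [1, 2]
  Insert 4 (step 3): P = [2, 4] / [6];  Q = [1, 2] / [3]
  Insert 3 (step 4): P = [2, 3] / [4] / [6];  Q = [1, 2] / [3] / [4]
  Insert 5 (step 5): P = [2, 3, 5] / [4] / [6];  Q = [1, 2, 5] / [3] / [4]
  Insert 1 (step 6): P = [1, 3, 5] / [2] / [4] / [6];  Q = [1, 2, 5] / [3] / [4] / [6]
  Insert 7 (step 7): P = [1, 3, 5, 7] / [2] / [4] / [6];  Q = [1, 2, 5, 7] / [3] / [4] / [6]
Final shape: (4, 1, 1, 1).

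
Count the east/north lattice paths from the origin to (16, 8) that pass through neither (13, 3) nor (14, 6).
Number of paths = 484991

Inclusion–exclusion. Total paths: C(24, 16) = 735471. Through P₁: C(16, 13)·C(8, 3) = 31360. Through P₂: C(20, 14)·C(4, 2) = 232560. Since P₁ is strictly southwest of P₂, a monotone path through both must visit P₁ then P₂; paths through both = C(16, 13)·C(4, 1)·C(4, 2) = 13440. Avoid both = 735471 − 31360 − 232560 + 13440 = 484991.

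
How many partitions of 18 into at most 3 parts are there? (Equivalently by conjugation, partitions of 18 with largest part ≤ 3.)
p(18, parts ≤ 3) = 37

Use the recurrence p(n, m) = p(n, m−1) + p(n−m, m): either the largest part is < m (count p(n, m−1)) or the largest part is exactly m (remove one copy of m, count p(n−m, m)). With p(0, ·) = 1 this gives p(18, parts ≤ 3) = 37. (By conjugating Young diagrams, this also counts partitions of 18 into at most 3 parts.)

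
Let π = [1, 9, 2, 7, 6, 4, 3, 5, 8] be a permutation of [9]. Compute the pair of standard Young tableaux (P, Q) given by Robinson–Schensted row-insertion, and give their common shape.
P = [1, 2, 3, 5, 8] / [4] / [6] / [7] / [9];  Q = [1, 2, 4, 8, 9] / [3] / [5] / [6] / [7];  common shape = (5, 1, 1, 1, 1)

Row-insert the values π_1, π_2, … into P one at a time, bumping the leftmost entry strictly greater than the inserted value down to the next row. The recording tableau Q records, in position (i, j), the step at which that cell was added to P.
  Insert 1 (step 1): P = [1];  Q = [1]
  Insert 9 (step 2): P = [1, 9];  Q = [1, 2]
  Insert 2 (step 3): P = [1, 2] / [9];  Q = [1, 2] / [3]
  Insert 7 (step 4): P = [1, 2, 7] / [9];  Q = [1, 2, 4] / [3]
  Insert 6 (step 5): P = [1, 2, 6] / [7] / [9];  Q = [1, 2, 4] / [3] / [5]
  Insert 4 (step 6): P = [1, 2, 4] / [6] / [7] / [9];  Q = [1, 2, 4] / [3] / [5] / [6]
  Insert 3 (step 7): P = [1, 2, 3] / [4] / [6] / [7] / [9];  Q = [1, 2, 4] / [3] / [5] / [6] / [7]
  Insert 5 (step 8): P = [1, 2, 3, 5] / [4] / [6] / [7] / [9];  Q = [1, 2, 4, 8] / [3] / [5] / [6] / [7]
  Insert 8 (step 9): P = [1, 2, 3, 5, 8] / [4] / [6] / [7] / [9];  Q = [1, 2, 4, 8, 9] / [3] / [5] / [6] / [7]
Final shape: (5, 1, 1, 1, 1).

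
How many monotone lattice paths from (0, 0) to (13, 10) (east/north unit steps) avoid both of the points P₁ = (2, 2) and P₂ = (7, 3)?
Number of paths = 546430

Inclusion–exclusion. Total paths: C(23, 13) = 1144066. Through P₁: C(4, 2)·C(19, 11) = 453492. Through P₂: C(10, 7)·C(13, 6) = 205920. Since P₁ is strictly southwest of P₂, a monotone path through both must visit P₁ then P₂; paths through both = C(4, 2)·C(6, 5)·C(13, 6) = 61776. Avoid both = 1144066 − 453492 − 205920 + 61776 = 546430.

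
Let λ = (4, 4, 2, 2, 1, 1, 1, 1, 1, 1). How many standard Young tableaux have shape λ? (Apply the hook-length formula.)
# SYT of shape (4, 4, 2, 2, 1, 1, 1, 1, 1, 1) = 1099560

Hook-length formula: f^λ = n! / Π hook(c), product over all cells c of the Young diagram. For λ = (4, 4, 2, 2, 1, 1, 1, 1, 1, 1), n = 18 boxes. Hook lengths by row (left-to-right, top-to-bottom): [13, 6, 3, 2]; [12, 5, 2, 1]; [9, 2]; [8, 1]; [6]; [5]; [4]; [3]; [2]; [1]. Product of hooks = 5822668800. So f^λ = 18! / 5822668800 = 6402373705728000 / 5822668800 = 1099560.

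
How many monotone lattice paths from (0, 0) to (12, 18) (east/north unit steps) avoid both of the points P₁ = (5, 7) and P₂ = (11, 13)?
Number of paths = 50702601

Inclusion–exclusion. Total paths: C(30, 12) = 86493225. Through P₁: C(12, 5)·C(18, 7) = 25204608. Through P₂: C(24, 11)·C(6, 1) = 14976864. Since P₁ is strictly southwest of P₂, a monotone path through both must visit P₁ then P₂; paths through both = C(12, 5)·C(12, 6)·C(6, 1) = 4390848. Avoid both = 86493225 − 25204608 − 14976864 + 4390848 = 50702601.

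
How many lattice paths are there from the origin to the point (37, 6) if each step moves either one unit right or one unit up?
Number of paths = 6096454

A monotone lattice path from (0, 0) to (37, 6) consists of 37 east steps and 6 north steps in some order, so it is determined by which 37 of the 43 steps are east. The count is C(43, 37) = 6096454.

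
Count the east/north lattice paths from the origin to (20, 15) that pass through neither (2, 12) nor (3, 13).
Number of paths = 3247757492

Inclusion–exclusion. Total paths: C(35, 20) = 3247943160. Through P₁: C(14, 2)·C(21, 18) = 121030. Through P₂: C(16, 3)·C(19, 17) = 95760. Since P₁ is strictly southwest of P₂, a monotone path through both must visit P₁ then P₂; paths through both = C(14, 2)·C(2, 1)·C(19, 17) = 31122. Avoid both = 3247943160 − 121030 − 95760 + 31122 = 3247757492.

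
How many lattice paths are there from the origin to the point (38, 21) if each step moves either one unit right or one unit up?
Number of paths = 5189902721473470

A monotone lattice path from (0, 0) to (38, 21) consists of 38 east steps and 21 north steps in some order, so it is determined by which 38 of the 59 steps are east. The count is C(59, 38) = 5189902721473470.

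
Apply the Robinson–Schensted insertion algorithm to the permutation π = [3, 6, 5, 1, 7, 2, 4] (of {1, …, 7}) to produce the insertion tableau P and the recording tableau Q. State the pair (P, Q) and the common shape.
P = [1, 2, 4] / [3, 5, 7] / [6];  Q = [1, 2, 5] / [3, 6, 7] / [4];  common shape = (3, 3, 1)

Row-insert the values π_1, π_2, … into P one at a time, bumping the leftmost entry strictly greater than the inserted value down to the next row. The recording tableau Q records, in position (i, j), the step at which that cell was added to P.
  Insert 3 (step 1): P = [3];  Q = [1]
  Insert 6 (step 2): P = [3, 6];  Q = [1, 2]
  Insert 5 (step 3): P = [3, 5] / [6];  Q = [1, 2] / [3]
  Insert 1 (step 4): P = [1, 5] / [3] / [6];  Q = [1, 2] / [3] / [4]
  Insert 7 (step 5): P = [1, 5, 7] / [3] / [6];  Q = [1, 2, 5] / [3] / [4]
  Insert 2 (step 6): P = [1, 2, 7] / [3, 5] / [6];  Q = [1, 2, 5] / [3, 6] / [4]
  Insert 4 (step 7): P = [1, 2, 4] / [3, 5, 7] / [6];  Q = [1, 2, 5] / [3, 6, 7] / [4]
Final shape: (3, 3, 1).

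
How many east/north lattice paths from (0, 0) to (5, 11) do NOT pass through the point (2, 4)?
Number of paths = 2568

Total paths from (0, 0) to (5, 11): C(16, 5) = 4368. Paths through (2, 4): (paths (0, 0) → (2, 4)) × (paths (2, 4) → (5, 11)) = C(6, 2) · C(10, 3) = 15 · 120 = 1800. Avoidance count = 4368 − 1800 = 2568.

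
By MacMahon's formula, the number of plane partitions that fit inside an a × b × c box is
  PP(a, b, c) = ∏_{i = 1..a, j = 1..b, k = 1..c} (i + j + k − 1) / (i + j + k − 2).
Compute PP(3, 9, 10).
PP(3, 9, 10) = 8291930371088

Evaluate the triple product over i = 1..3, j = 1..9, k = 1..10. The factors are (2/1) · (3/2) · (4/3) · (5/4) · (6/5) · (7/6) · (8/7) · (9/8) · … (270 factors total). The numerators and denominators telescope so the product is an integer; carrying out the multiplication exactly gives PP(3, 9, 10) = 8291930371088.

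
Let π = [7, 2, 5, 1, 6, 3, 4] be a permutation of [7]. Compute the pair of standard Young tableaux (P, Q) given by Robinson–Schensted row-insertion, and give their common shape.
P = [1, 3, 4] / [2, 5, 6] / [7];  Q = [1, 3, 5] / [2, 6, 7] / [4];  common shape = (3, 3, 1)

Row-insert the values π_1, π_2, … into P one at a time, bumping the leftmost entry strictly greater than the inserted value down to the next row. The recording tableau Q records, in position (i, j), the step at which that cell was added to P.
  Insert 7 (step 1): P = [7];  Q = [1]
  Insert 2 (step 2): P = [2] / [7];  Q = [1] / [2]
  Insert 5 (step 3): P = [2, 5] / [7];  Q = [1, 3] / [2]
  Insert 1 (step 4): P = [1, 5] / [2] / [7];  Q = [1, 3] / [2] / [4]
  Insert 6 (step 5): P = [1, 5, 6] / [2] / [7];  Q = [1, 3, 5] / [2] / [4]
  Insert 3 (step 6): P = [1, 3, 6] / [2, 5] / [7];  Q = [1, 3, 5] / [2, 6] / [4]
  Insert 4 (step 7): P = [1, 3, 4] / [2, 5, 6] / [7];  Q = [1, 3, 5] / [2, 6, 7] / [4]
Final shape: (3, 3, 1).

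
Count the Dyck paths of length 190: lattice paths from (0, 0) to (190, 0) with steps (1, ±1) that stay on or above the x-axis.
C_95 = 944973797977428207852605870454939596837230758234904050

These Dyck paths are counted by the Catalan number C_n = (1/(n + 1)) · C(2n, n). For n = 95: C_95 = (1/96) · C(190, 95) = 90717484605833107953850163563674201296374152790550788800/96 = 944973797977428207852605870454939596837230758234904050.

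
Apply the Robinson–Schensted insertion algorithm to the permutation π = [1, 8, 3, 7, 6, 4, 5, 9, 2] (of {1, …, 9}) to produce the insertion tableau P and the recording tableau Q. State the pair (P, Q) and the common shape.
P = [1, 2, 4, 5, 9] / [3] / [6] / [7] / [8];  Q = [1, 2, 4, 7, 8] / [3] / [5] / [6] / [9];  common shape = (5, 1, 1, 1, 1)

Row-insert the values π_1, π_2, … into P one at a time, bumping the leftmost entry strictly greater than the inserted value down to the next row. The recording tableau Q records, in position (i, j), the step at which that cell was added to P.
  Insert 1 (step 1): P = [1];  Q = [1]
  Insert 8 (step 2): P = [1, 8];  Q = [1, 2]
  Insert 3 (step 3): P = [1, 3] / [8];  Q = [1, 2] / [3]
  Insert 7 (step 4): P = [1, 3, 7] / [8];  Q = [1, 2, 4] / [3]
  Insert 6 (step 5): P = [1, 3, 6] / [7] / [8];  Q = [1, 2, 4] / [3] / [5]
  Insert 4 (step 6): P = [1, 3, 4] / [6] / [7] / [8];  Q = [1, 2, 4] / [3] / [5] / [6]
  Insert 5 (step 7): P = [1, 3, 4, 5] / [6] / [7] / [8];  Q = [1, 2, 4, 7] / [3] / [5] / [6]
  Insert 9 (step 8): P = [1, 3, 4, 5, 9] / [6] / [7] / [8];  Q = [1, 2, 4, 7, 8] / [3] / [5] / [6]
  Insert 2 (step 9): P = [1, 2, 4, 5, 9] / [3] / [6] / [7] / [8];  Q = [1, 2, 4, 7, 8] / [3] / [5] / [6] / [9]
Final shape: (5, 1, 1, 1, 1).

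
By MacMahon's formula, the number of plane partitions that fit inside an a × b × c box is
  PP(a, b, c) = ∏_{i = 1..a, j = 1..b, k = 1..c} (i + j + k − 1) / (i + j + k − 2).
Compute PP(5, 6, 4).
PP(5, 6, 4) = 133613766

Evaluate the triple product over i = 1..5, j = 1..6, k = 1..4. The factors are (2/1) · (3/2) · (4/3) · (5/4) · (3/2) · (4/3) · (5/4) · (6/5) · … (120 factors total). The numerators and denominators telescope so the product is an integer; carrying out the multiplication exactly gives PP(5, 6, 4) = 133613766.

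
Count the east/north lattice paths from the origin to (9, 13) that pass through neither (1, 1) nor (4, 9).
Number of paths = 196970

Inclusion–exclusion. Total paths: C(22, 9) = 497420. Through P₁: C(2, 1)·C(20, 8) = 251940. Through P₂: C(13, 4)·C(9, 5) = 90090. Since P₁ is strictly southwest of P₂, a monotone path through both must visit P₁ then P₂; paths through both = C(2, 1)·C(11, 3)·C(9, 5) = 41580. Avoid both = 497420 − 251940 − 90090 + 41580 = 196970.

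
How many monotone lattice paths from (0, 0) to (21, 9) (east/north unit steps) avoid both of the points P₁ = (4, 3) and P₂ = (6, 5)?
Number of paths = 9797253

Inclusion–exclusion. Total paths: C(30, 21) = 14307150. Through P₁: C(7, 4)·C(23, 17) = 3533145. Through P₂: C(11, 6)·C(19, 15) = 1790712. Since P₁ is strictly southwest of P₂, a monotone path through both must visit P₁ then P₂; paths through both = C(7, 4)·C(4, 2)·C(19, 15) = 813960. Avoid both = 14307150 − 3533145 − 1790712 + 813960 = 9797253.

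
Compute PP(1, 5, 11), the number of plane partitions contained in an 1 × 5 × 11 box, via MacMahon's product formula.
PP(1, 5, 11) = 4368

Evaluate the triple product over i = 1..1, j = 1..5, k = 1..11. The factors are (2/1) · (3/2) · (4/3) · (5/4) · (6/5) · (7/6) · (8/7) · (9/8) · … (55 factors total). The numerators and denominators telescope so the product is an integer; carrying out the multiplication exactly gives PP(1, 5, 11) = 4368.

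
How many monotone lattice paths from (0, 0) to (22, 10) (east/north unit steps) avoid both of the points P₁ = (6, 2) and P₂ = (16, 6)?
Number of paths = 34136202

Inclusion–exclusion. Total paths: C(32, 22) = 64512240. Through P₁: C(8, 6)·C(24, 16) = 20593188. Through P₂: C(22, 16)·C(10, 6) = 15668730. Since P₁ is strictly southwest of P₂, a monotone path through both must visit P₁ then P₂; paths through both = C(8, 6)·C(14, 10)·C(10, 6) = 5885880. Avoid both = 64512240 − 20593188 − 15668730 + 5885880 = 34136202.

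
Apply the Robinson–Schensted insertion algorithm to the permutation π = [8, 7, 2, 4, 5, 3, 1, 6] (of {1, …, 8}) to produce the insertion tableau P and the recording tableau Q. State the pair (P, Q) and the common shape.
P = [1, 3, 5, 6] / [2] / [4] / [7] / [8];  Q = [1, 4, 5, 8] / [2] / [3] / [6] / [7];  common shape = (4, 1, 1, 1, 1)

Row-insert the values π_1, π_2, … into P one at a time, bumping the leftmost entry strictly greater than the inserted value down to the next row. The recording tableau Q records, in position (i, j), the step at which that cell was added to P.
  Insert 8 (step 1): P = [8];  Q = [1]
  Insert 7 (step 2): P = [7] / [8];  Q = [1] / [2]
  Insert 2 (step 3): P = [2] / [7] / [8];  Q = [1] / [2] / [3]
  Insert 4 (step 4): P = [2, 4] / [7] / [8];  Q = [1, 4] / [2] / [3]
  Insert 5 (step 5): P = [2, 4, 5] / [7] / [8];  Q = [1, 4, 5] / [2] / [3]
  Insert 3 (step 6): P = [2, 3, 5] / [4] / [7] / [8];  Q = [1, 4, 5] / [2] / [3] / [6]
  Insert 1 (step 7): P = [1, 3, 5] / [2] / [4] / [7] / [8];  Q = [1, 4, 5] / [2] / [3] / [6] / [7]
  Insert 6 (step 8): P = [1, 3, 5, 6] / [2] / [4] / [7] / [8];  Q = [1, 4, 5, 8] / [2] / [3] / [6] / [7]
Final shape: (4, 1, 1, 1, 1).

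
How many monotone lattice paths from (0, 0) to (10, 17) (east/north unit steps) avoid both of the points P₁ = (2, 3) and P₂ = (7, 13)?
Number of paths = 3576435

Inclusion–exclusion. Total paths: C(27, 10) = 8436285. Through P₁: C(5, 2)·C(22, 8) = 3197700. Through P₂: C(20, 7)·C(7, 3) = 2713200. Since P₁ is strictly southwest of P₂, a monotone path through both must visit P₁ then P₂; paths through both = C(5, 2)·C(15, 5)·C(7, 3) = 1051050. Avoid both = 8436285 − 3197700 − 2713200 + 1051050 = 3576435.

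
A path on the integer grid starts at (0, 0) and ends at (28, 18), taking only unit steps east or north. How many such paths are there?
Number of paths = 2818953098830

A monotone lattice path from (0, 0) to (28, 18) consists of 28 east steps and 18 north steps in some order, so it is determined by which 28 of the 46 steps are east. The count is C(46, 28) = 2818953098830.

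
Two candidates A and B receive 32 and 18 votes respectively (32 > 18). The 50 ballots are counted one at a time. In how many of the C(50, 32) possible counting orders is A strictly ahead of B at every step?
Strict-lead orderings = 5054988087457

Total orderings of the 50 votes with 32 for A: C(50, 32) = 18053528883775. By the Bertrand ballot formula (Cycle Lemma / reflection principle), the number of orderings in which A is strictly ahead of B throughout is (p − q)/(p + q) · C(p + q, p) = (32 − 18)/(32 + 18) · 18053528883775 = 5054988087457.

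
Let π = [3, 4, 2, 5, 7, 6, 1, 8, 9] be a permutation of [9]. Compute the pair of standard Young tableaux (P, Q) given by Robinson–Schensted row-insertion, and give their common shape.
P = [1, 4, 5, 6, 8, 9] / [2, 7] / [3];  Q = [1, 2, 4, 5, 8, 9] / [3, 6] / [7];  common shape = (6, 2, 1)

Row-insert the values π_1, π_2, … into P one at a time, bumping the leftmost entry strictly greater than the inserted value down to the next row. The recording tableau Q records, in position (i, j), the step at which that cell was added to P.
  Insert 3 (step 1): P = [3];  Q = [1]
  Insert 4 (step 2): P = [3, 4];  Q = [1, 2]
  Insert 2 (step 3): P = [2, 4] / [3];  Q = [1, 2] / [3]
  Insert 5 (step 4): P = [2, 4, 5] / [3];  Q = [1, 2, 4] / [3]
  Insert 7 (step 5): P = [2, 4, 5, 7] / [3];  Q = [1, 2, 4, 5] / [3]
  Insert 6 (step 6): P = [2, 4, 5, 6] / [3, 7];  Q = [1, 2, 4, 5] / [3, 6]
  Insert 1 (step 7): P = [1, 4, 5, 6] / [2, 7] / [3];  Q = [1, 2, 4, 5] / [3, 6] / [7]
  Insert 8 (step 8): P = [1, 4, 5, 6, 8] / [2, 7] / [3];  Q = [1, 2, 4, 5, 8] / [3, 6] / [7]
  Insert 9 (step 9): P = [1, 4, 5, 6, 8, 9] / [2, 7] / [3];  Q = [1, 2, 4, 5, 8, 9] / [3, 6] / [7]
Final shape: (6, 2, 1).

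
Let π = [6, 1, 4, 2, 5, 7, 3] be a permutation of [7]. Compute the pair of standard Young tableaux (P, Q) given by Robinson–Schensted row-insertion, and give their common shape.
P = [1, 2, 3, 7] / [4, 5] / [6];  Q = [1, 3, 5, 6] / [2, 7] / [4];  common shape = (4, 2, 1)

Row-insert the values π_1, π_2, … into P one at a time, bumping the leftmost entry strictly greater than the inserted value down to the next row. The recording tableau Q records, in position (i, j), the step at which that cell was added to P.
  Insert 6 (step 1): P = [6];  Q = [1]
  Insert 1 (step 2): P = [1] / [6];  Q = [1] / [2]
  Insert 4 (step 3): P = [1, 4] / [6];  Q = [1, 3] / [2]
  Insert 2 (step 4): P = [1, 2] / [4] / [6];  Q = [1, 3] / [2] / [4]
  Insert 5 (step 5): P = [1, 2, 5] / [4] / [6];  Q = [1, 3, 5] / [2] / [4]
  Insert 7 (step 6): P = [1, 2, 5, 7] / [4] / [6];  Q = [1, 3, 5, 6] / [2] / [4]
  Insert 3 (step 7): P = [1, 2, 3, 7] / [4, 5] / [6];  Q = [1, 3, 5, 6] / [2, 7] / [4]
Final shape: (4, 2, 1).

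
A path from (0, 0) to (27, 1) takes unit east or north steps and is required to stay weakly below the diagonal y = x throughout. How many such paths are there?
Number of paths = 27

By the reflection principle (André's argument), the number of monotone paths to (27, 1) with n ≤ m that never go above y = x is C(28, 27) − C(28, 28) = 28 − 1 = 27.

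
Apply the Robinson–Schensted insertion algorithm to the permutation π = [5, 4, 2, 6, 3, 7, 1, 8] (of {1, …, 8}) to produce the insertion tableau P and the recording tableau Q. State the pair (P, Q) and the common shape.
P = [1, 3, 7, 8] / [2, 6] / [4] / [5];  Q = [1, 4, 6, 8] / [2, 5] / [3] / [7];  common shape = (4, 2, 1, 1)

Row-insert the values π_1, π_2, … into P one at a time, bumping the leftmost entry strictly greater than the inserted value down to the next row. The recording tableau Q records, in position (i, j), the step at which that cell was added to P.
  Insert 5 (step 1): P = [5];  Q = [1]
  Insert 4 (step 2): P = [4] / [5];  Q = [1] / [2]
  Insert 2 (step 3): P = [2] / [4] / [5];  Q = [1] / [2] / [3]
  Insert 6 (step 4): P = [2, 6] / [4] / [5];  Q = [1, 4] / [2] / [3]
  Insert 3 (step 5): P = [2, 3] / [4, 6] / [5];  Q = [1, 4] / [2, 5] / [3]
  Insert 7 (step 6): P = [2, 3, 7] / [4, 6] / [5];  Q = [1, 4, 6] / [2, 5] / [3]
  Insert 1 (step 7): P = [1, 3, 7] / [2, 6] / [4] / [5];  Q = [1, 4, 6] / [2, 5] / [3] / [7]
  Insert 8 (step 8): P = [1, 3, 7, 8] / [2, 6] / [4] / [5];  Q = [1, 4, 6, 8] / [2, 5] / [3] / [7]
Final shape: (4, 2, 1, 1).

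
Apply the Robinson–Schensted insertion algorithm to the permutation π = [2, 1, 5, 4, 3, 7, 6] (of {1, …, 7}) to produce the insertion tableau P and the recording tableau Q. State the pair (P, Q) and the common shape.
P = [1, 3, 6] / [2, 4, 7] / [5];  Q = [1, 3, 6] / [2, 4, 7] / [5];  common shape = (3, 3, 1)

Row-insert the values π_1, π_2, … into P one at a time, bumping the leftmost entry strictly greater than the inserted value down to the next row. The recording tableau Q records, in position (i, j), the step at which that cell was added to P.
  Insert 2 (step 1): P = [2];  Q = [1]
  Insert 1 (step 2): P = [1] / [2];  Q = [1] / [2]
  Insert 5 (step 3): P = [1, 5] / [2];  Q = [1, 3] / [2]
  Insert 4 (step 4): P = [1, 4] / [2, 5];  Q = [1, 3] / [2, 4]
  Insert 3 (step 5): P = [1, 3] / [2, 4] / [5];  Q = [1, 3] / [2, 4] / [5]
  Insert 7 (step 6): P = [1, 3, 7] / [2, 4] / [5];  Q = [1, 3, 6] / [2, 4] / [5]
  Insert 6 (step 7): P = [1, 3, 6] / [2, 4, 7] / [5];  Q = [1, 3, 6] / [2, 4, 7] / [5]
Final shape: (3, 3, 1).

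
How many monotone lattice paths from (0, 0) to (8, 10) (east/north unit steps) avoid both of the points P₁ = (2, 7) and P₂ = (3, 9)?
Number of paths = 40062

Inclusion–exclusion. Total paths: C(18, 8) = 43758. Through P₁: C(9, 2)·C(9, 6) = 3024. Through P₂: C(12, 3)·C(6, 5) = 1320. Since P₁ is strictly southwest of P₂, a monotone path through both must visit P₁ then P₂; paths through both = C(9, 2)·C(3, 1)·C(6, 5) = 648. Avoid both = 43758 − 3024 − 1320 + 648 = 40062.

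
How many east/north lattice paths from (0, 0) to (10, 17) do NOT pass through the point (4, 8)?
Number of paths = 5958810

Total paths from (0, 0) to (10, 17): C(27, 10) = 8436285. Paths through (4, 8): (paths (0, 0) → (4, 8)) × (paths (4, 8) → (10, 17)) = C(12, 4) · C(15, 6) = 495 · 5005 = 2477475. Avoidance count = 8436285 − 2477475 = 5958810.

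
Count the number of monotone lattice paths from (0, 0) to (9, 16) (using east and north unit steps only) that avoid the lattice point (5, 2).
Number of paths = 1978715

Total paths from (0, 0) to (9, 16): C(25, 9) = 2042975. Paths through (5, 2): (paths (0, 0) → (5, 2)) × (paths (5, 2) → (9, 16)) = C(7, 5) · C(18, 4) = 21 · 3060 = 64260. Avoidance count = 2042975 − 64260 = 1978715.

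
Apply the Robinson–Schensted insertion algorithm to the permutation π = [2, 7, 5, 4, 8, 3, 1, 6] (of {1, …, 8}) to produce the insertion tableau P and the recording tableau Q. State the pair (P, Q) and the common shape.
P = [1, 3, 6] / [2, 8] / [4] / [5] / [7];  Q = [1, 2, 5] / [3, 8] / [4] / [6] / [7];  common shape = (3, 2, 1, 1, 1)

Row-insert the values π_1, π_2, … into P one at a time, bumping the leftmost entry strictly greater than the inserted value down to the next row. The recording tableau Q records, in position (i, j), the step at which that cell was added to P.
  Insert 2 (step 1): P = [2];  Q = [1]
  Insert 7 (step 2): P = [2, 7];  Q = [1, 2]
  Insert 5 (step 3): P = [2, 5] / [7];  Q = [1, 2] / [3]
  Insert 4 (step 4): P = [2, 4] / [5] / [7];  Q = [1, 2] / [3] / [4]
  Insert 8 (step 5): P = [2, 4, 8] / [5] / [7];  Q = [1, 2, 5] / [3] / [4]
  Insert 3 (step 6): P = [2, 3, 8] / [4] / [5] / [7];  Q = [1, 2, 5] / [3] / [4] / [6]
  Insert 1 (step 7): P = [1, 3, 8] / [2] / [4] / [5] / [7];  Q = [1, 2, 5] / [3] / [4] / [6] / [7]
  Insert 6 (step 8): P = [1, 3, 6] / [2, 8] / [4] / [5] / [7];  Q = [1, 2, 5] / [3, 8] / [4] / [6] / [7]
Final shape: (3, 2, 1, 1, 1).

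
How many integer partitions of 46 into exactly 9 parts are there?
p(46, 9 parts) = 8824

Partitions of n into exactly k parts are in bijection with partitions of n − k into at most k parts (subtract 1 from each part). So p(46, exactly 9) = p(37, parts ≤ 9). Computing via the recurrence p(m, j) = p(m, j−1) + p(m−j, j) gives 8824.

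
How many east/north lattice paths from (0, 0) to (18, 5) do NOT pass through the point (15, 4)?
Number of paths = 18145

Total paths from (0, 0) to (18, 5): C(23, 18) = 33649. Paths through (15, 4): (paths (0, 0) → (15, 4)) × (paths (15, 4) → (18, 5)) = C(19, 15) · C(4, 3) = 3876 · 4 = 15504. Avoidance count = 33649 − 15504 = 18145.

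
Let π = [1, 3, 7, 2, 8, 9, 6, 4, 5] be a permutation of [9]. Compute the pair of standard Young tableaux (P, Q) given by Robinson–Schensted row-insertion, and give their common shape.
P = [1, 2, 4, 5, 9] / [3, 6, 8] / [7];  Q = [1, 2, 3, 5, 6] / [4, 7, 9] / [8];  common shape = (5, 3, 1)

Row-insert the values π_1, π_2, … into P one at a time, bumping the leftmost entry strictly greater than the inserted value down to the next row. The recording tableau Q records, in position (i, j), the step at which that cell was added to P.
  Insert 1 (step 1): P = [1];  Q = [1]
  Insert 3 (step 2): P = [1, 3];  Q = [1, 2]
  Insert 7 (step 3): P = [1, 3, 7];  Q = [1, 2, 3]
  Insert 2 (step 4): P = [1, 2, 7] / [3];  Q = [1, 2, 3] / [4]
  Insert 8 (step 5): P = [1, 2, 7, 8] / [3];  Q = [1, 2, 3, 5] / [4]
  Insert 9 (step 6): P = [1, 2, 7, 8, 9] / [3];  Q = [1, 2, 3, 5, 6] / [4]
  Insert 6 (step 7): P = [1, 2, 6, 8, 9] / [3, 7];  Q = [1, 2, 3, 5, 6] / [4, 7]
  Insert 4 (step 8): P = [1, 2, 4, 8, 9] / [3, 6] / [7];  Q = [1, 2, 3, 5, 6] / [4, 7] / [8]
  Insert 5 (step 9): P = [1, 2, 4, 5, 9] / [3, 6, 8] / [7];  Q = [1, 2, 3, 5, 6] / [4, 7, 9] / [8]
Final shape: (5, 3, 1).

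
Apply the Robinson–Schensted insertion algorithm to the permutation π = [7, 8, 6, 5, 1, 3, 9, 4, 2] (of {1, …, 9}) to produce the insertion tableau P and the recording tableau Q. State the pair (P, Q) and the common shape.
P = [1, 2, 4] / [3, 8, 9] / [5] / [6] / [7];  Q = [1, 2, 7] / [3, 6, 8] / [4] / [5] / [9];  common shape = (3, 3, 1, 1, 1)

Row-insert the values π_1, π_2, … into P one at a time, bumping the leftmost entry strictly greater than the inserted value down to the next row. The recording tableau Q records, in position (i, j), the step at which that cell was added to P.
  Insert 7 (step 1): P = [7];  Q = [1]
  Insert 8 (step 2): P = [7, 8];  Q = [1, 2]
  Insert 6 (step 3): P = [6, 8] / [7];  Q = [1, 2] / [3]
  Insert 5 (step 4): P = [5, 8] / [6] / [7];  Q = [1, 2] / [3] / [4]
  Insert 1 (step 5): P = [1, 8] / [5] / [6] / [7];  Q = [1, 2] / [3] / [4] / [5]
  Insert 3 (step 6): P = [1, 3] / [5, 8] / [6] / [7];  Q = [1, 2] / [3, 6] / [4] / [5]
  Insert 9 (step 7): P = [1, 3, 9] / [5, 8] / [6] / [7];  Q = [1, 2, 7] / [3, 6] / [4] / [5]
  Insert 4 (step 8): P = [1, 3, 4] / [5, 8, 9] / [6] / [7];  Q = [1, 2, 7] / [3, 6, 8] / [4] / [5]
  Insert 2 (step 9): P = [1, 2, 4] / [3, 8, 9] / [5] / [6] / [7];  Q = [1, 2, 7] / [3, 6, 8] / [4] / [5] / [9]
Final shape: (3, 3, 1, 1, 1).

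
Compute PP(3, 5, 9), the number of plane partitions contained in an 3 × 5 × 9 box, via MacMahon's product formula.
PP(3, 5, 9) = 208416208

Evaluate the triple product over i = 1..3, j = 1..5, k = 1..9. The factors are (2/1) · (3/2) · (4/3) · (5/4) · (6/5) · (7/6) · (8/7) · (9/8) · … (135 factors total). The numerators and denominators telescope so the product is an integer; carrying out the multiplication exactly gives PP(3, 5, 9) = 208416208.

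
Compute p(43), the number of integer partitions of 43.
p(43) = 63261

Compute p(n) via the recurrence p(n, m) = p(n, m−1) + p(n−m, m), where p(n, m) counts partitions of n with all parts ≤ m and p(n) = p(n, n). The base cases are p(0, m) = 1 and p(n, 0) = 0 for n > 0. Filling the table yields p(43) = 63261. (Euler's pentagonal recurrence is an alternative.)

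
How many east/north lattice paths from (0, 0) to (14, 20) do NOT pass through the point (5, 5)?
Number of paths = 1062484632

Total paths from (0, 0) to (14, 20): C(34, 14) = 1391975640. Paths through (5, 5): (paths (0, 0) → (5, 5)) × (paths (5, 5) → (14, 20)) = C(10, 5) · C(24, 9) = 252 · 1307504 = 329491008. Avoidance count = 1391975640 − 329491008 = 1062484632.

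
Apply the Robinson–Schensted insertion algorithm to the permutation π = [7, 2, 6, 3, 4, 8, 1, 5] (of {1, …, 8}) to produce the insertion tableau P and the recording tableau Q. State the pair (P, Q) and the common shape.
P = [1, 3, 4, 5] / [2, 8] / [6] / [7];  Q = [1, 3, 5, 6] / [2, 8] / [4] / [7];  common shape = (4, 2, 1, 1)

Row-insert the values π_1, π_2, … into P one at a time, bumping the leftmost entry strictly greater than the inserted value down to the next row. The recording tableau Q records, in position (i, j), the step at which that cell was added to P.
  Insert 7 (step 1): P = [7];  Q = [1]
  Insert 2 (step 2): P = [2] / [7];  Q = [1] / [2]
  Insert 6 (step 3): P = [2, 6] / [7];  Q = [1, 3] / [2]
  Insert 3 (step 4): P = [2, 3] / [6] / [7];  Q = [1, 3] / [2] / [4]
  Insert 4 (step 5): P = [2, 3, 4] / [6] / [7];  Q = [1, 3, 5] / [2] / [4]
  Insert 8 (step 6): P = [2, 3, 4, 8] / [6] / [7];  Q = [1, 3, 5, 6] / [2] / [4]
  Insert 1 (step 7): P = [1, 3, 4, 8] / [2] / [6] / [7];  Q = [1, 3, 5, 6] / [2] / [4] / [7]
  Insert 5 (step 8): P = [1, 3, 4, 5] / [2, 8] / [6] / [7];  Q = [1, 3, 5, 6] / [2, 8] / [4] / [7]
Final shape: (4, 2, 1, 1).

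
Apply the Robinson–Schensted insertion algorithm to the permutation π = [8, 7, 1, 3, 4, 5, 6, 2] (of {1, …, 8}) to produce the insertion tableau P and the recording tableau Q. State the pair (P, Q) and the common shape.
P = [1, 2, 4, 5, 6] / [3] / [7] / [8];  Q = [1, 4, 5, 6, 7] / [2] / [3] / [8];  common shape = (5, 1, 1, 1)

Row-insert the values π_1, π_2, … into P one at a time, bumping the leftmost entry strictly greater than the inserted value down to the next row. The recording tableau Q records, in position (i, j), the step at which that cell was added to P.
  Insert 8 (step 1): P = [8];  Q = [1]
  Insert 7 (step 2): P = [7] / [8];  Q = [1] / [2]
  Insert 1 (step 3): P = [1] / [7] / [8];  Q = [1] / [2] / [3]
  Insert 3 (step 4): P = [1, 3] / [7] / [8];  Q = [1, 4] / [2] / [3]
  Insert 4 (step 5): P = [1, 3, 4] / [7] / [8];  Q = [1, 4, 5] / [2] / [3]
  Insert 5 (step 6): P = [1, 3, 4, 5] / [7] / [8];  Q = [1, 4, 5, 6] / [2] / [3]
  Insert 6 (step 7): P = [1, 3, 4, 5, 6] / [7] / [8];  Q = [1, 4, 5, 6, 7] / [2] / [3]
  Insert 2 (step 8): P = [1, 2, 4, 5, 6] / [3] / [7] / [8];  Q = [1, 4, 5, 6, 7] / [2] / [3] / [8]
Final shape: (5, 1, 1, 1).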